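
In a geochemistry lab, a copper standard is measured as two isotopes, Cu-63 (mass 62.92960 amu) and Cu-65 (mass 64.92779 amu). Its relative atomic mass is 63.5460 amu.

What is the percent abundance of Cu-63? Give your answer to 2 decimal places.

69.15%

Writing the weighted mean with unknown fraction x of Cu-63:
62.92960·x + 64.92779·(1 − x) = 63.5460
(62.92960 − 64.92779)·x = 63.5460 − 64.92779
x = -1.38179 / -1.99819 = 0.69152 → 69.15% Cu-63, 30.85% Cu-65.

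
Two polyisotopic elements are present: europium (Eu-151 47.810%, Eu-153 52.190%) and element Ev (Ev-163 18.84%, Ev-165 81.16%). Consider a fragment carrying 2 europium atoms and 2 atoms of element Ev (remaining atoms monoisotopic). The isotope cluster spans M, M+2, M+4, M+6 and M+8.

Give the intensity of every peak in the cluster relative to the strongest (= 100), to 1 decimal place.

2.0 : 21.3 : 75.9 : 100.0 : 43.5

Europium pattern (n=2): 0.22857961 : 0.49904078 : 0.27237961
Element Ev pattern (n=2): 0.03549456 : 0.30581088 : 0.65869456
Convolve the two distributions (both contribute in 2-u steps):
  M: 0.22857961×0.03549456 = 0.008113
  M+2: 0.22857961×0.30581088 + 0.49904078×0.03549456 = 0.087615
  M+4: 0.22857961×0.65869456 + 0.49904078×0.30581088 + 0.27237961×0.03549456 = 0.312844
  M+6: 0.49904078×0.65869456 + 0.27237961×0.30581088 = 0.412012
  M+8: 0.27237961×0.65869456 = 0.179415
Scale to base peak (0.412012) = 100: 2.0 : 21.3 : 75.9 : 100.0 : 43.5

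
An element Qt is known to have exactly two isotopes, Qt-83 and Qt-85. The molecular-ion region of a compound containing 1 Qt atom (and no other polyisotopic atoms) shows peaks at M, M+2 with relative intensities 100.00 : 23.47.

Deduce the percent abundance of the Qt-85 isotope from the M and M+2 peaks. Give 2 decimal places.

Write p for the Qt-83 fraction. I(M+2)/I(M) = [C(1,1)·p^0·(1−p)] / p^1 = 1·(1−p)/p = 23.47/100.00 = 0.2347
(1−p)/p = 0.2347/1 = 0.2347  ⇒  p = 1/(1 + 0.2347) = 0.8099
Qt-83: 80.99%, Qt-85: 19.01%.

19.01%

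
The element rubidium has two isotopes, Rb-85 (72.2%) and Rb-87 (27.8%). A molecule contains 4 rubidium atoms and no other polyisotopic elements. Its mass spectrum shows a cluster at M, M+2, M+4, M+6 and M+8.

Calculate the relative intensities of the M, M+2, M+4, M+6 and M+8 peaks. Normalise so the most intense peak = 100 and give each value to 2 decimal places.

64.93 : 100.00 : 57.76 : 14.83 : 1.43

Each Rb atom is independently Rb-85 (p = 0.722) or Rb-87 (q = 0.278); the cluster is the binomial expansion (p + q)^4.
P(M) = 0.722^4 = 0.271737
P(M+2) = 4 × 0.722^3 × 0.278^1 = 0.418520
P(M+4) = 6 × 0.722^2 × 0.278^2 = 0.241721
P(M+6) = 4 × 0.722^1 × 0.278^3 = 0.062049
P(M+8) = 0.278^4 = 0.005973
The M+2 peak is largest (0.418520); scaling to 100 gives 64.93 : 100.00 : 57.76 : 14.83 : 1.43.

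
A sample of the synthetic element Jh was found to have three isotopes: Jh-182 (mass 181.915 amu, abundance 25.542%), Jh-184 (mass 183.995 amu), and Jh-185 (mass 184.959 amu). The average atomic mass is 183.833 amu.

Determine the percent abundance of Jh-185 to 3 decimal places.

38.306%

Let x and y be the fractions of Jh-184 and Jh-185. Then x + y = 1 − 0.25542 = 0.74458 and 183.995x + 184.959y = 183.833 − 0.25542×181.915 = 137.3682707.
Substituting: 183.995x + 184.959(0.74458 − x) = 137.3682707
(183.995 − 184.959)x = -0.34850152  ⇒  x = 0.36152, y = 0.38306
Jh-184: 36.152%, Jh-185: 38.306%.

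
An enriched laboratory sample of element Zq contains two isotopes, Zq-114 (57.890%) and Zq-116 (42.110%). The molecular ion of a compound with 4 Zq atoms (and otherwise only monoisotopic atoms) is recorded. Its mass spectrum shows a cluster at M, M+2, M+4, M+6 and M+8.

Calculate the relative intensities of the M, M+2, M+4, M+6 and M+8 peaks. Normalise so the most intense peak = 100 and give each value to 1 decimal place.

31.5 : 91.6 : 100.0 : 48.5 : 8.8

Each Zq atom is independently Zq-114 (p = 0.57890) or Zq-116 (q = 0.42110); the cluster is the binomial expansion (p + q)^4.
P(M) = 0.57890^4 = 0.112309
P(M+2) = 4 × 0.57890^3 × 0.42110^1 = 0.326780
P(M+4) = 6 × 0.57890^2 × 0.42110^2 = 0.356557
P(M+6) = 4 × 0.57890^1 × 0.42110^3 = 0.172910
P(M+8) = 0.42110^4 = 0.031444
The M+4 peak is largest (0.356557); scaling to 100 gives 31.5 : 91.6 : 100.0 : 48.5 : 8.8.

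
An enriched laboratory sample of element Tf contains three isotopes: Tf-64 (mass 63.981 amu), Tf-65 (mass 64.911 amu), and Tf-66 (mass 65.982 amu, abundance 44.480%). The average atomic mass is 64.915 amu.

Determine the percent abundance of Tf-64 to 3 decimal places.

50.794%

The remaining 55.520% is split between Tf-64 (fraction x) and Tf-65 (fraction 0.55520 − x).
Substituting: 63.981x + 64.911(0.55520 − x) = 35.5662064
(63.981 − 64.911)x = -0.4723808  ⇒  x = 0.50794, y = 0.04726
Tf-64: 50.794%, Tf-65: 4.726%.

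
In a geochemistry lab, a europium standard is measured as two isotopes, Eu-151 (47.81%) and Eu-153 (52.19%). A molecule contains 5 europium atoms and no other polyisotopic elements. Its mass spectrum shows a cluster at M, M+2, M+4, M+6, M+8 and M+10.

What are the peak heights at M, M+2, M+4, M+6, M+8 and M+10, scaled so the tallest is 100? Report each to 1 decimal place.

Expanding (0.4781 + 0.5219)^5:
P(M) = 0.4781^5 = 0.024980
P(M+2) = 5 × 0.4781^4 × 0.5219^1 = 0.136343
P(M+4) = 10 × 0.4781^3 × 0.5219^2 = 0.297667
P(M+6) = 10 × 0.4781^2 × 0.5219^3 = 0.324937
P(M+8) = 5 × 0.4781^1 × 0.5219^4 = 0.177353
P(M+10) = 0.5219^5 = 0.038720
The M+6 peak is largest (0.324937); scaling to 100 gives 7.7 : 42.0 : 91.6 : 100.0 : 54.6 : 11.9.

7.7 : 42.0 : 91.6 : 100.0 : 54.6 : 11.9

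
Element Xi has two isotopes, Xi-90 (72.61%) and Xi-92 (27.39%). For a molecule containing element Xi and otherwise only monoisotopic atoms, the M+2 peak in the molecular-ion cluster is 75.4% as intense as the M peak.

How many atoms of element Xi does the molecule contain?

With n Xi atoms, P(M+2)/P(M) = C(n,1)·p^(n−1)q / p^n = n·q/p = n · 0.2739/0.7261.
n = 0.754 × 0.7261/0.2739 = 2.00 ≈ 2

2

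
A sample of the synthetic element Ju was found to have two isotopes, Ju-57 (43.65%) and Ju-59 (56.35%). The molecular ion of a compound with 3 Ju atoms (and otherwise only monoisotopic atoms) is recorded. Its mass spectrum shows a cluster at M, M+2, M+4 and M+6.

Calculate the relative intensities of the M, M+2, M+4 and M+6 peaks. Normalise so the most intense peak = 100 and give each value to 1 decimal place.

The 3 Ju atoms are independent, so intensities follow the terms of (0.4365 + 0.5635)^3.
P(M) = 0.4365^3 = 0.083167
P(M+2) = 3 × 0.4365^2 × 0.5635^1 = 0.322095
P(M+4) = 3 × 0.4365^1 × 0.5635^2 = 0.415808
P(M+6) = 0.5635^3 = 0.178929
The M+4 peak is largest (0.415808); scaling to 100 gives 20.0 : 77.5 : 100.0 : 43.0.

20.0 : 77.5 : 100.0 : 43.0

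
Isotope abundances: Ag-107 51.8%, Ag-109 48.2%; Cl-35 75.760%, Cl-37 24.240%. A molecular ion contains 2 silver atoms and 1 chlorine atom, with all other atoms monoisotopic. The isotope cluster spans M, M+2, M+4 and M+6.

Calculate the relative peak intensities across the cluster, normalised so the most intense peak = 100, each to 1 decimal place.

Silver pattern (n=2): 0.268324 : 0.499352 : 0.232324
Chlorine pattern (n=1): 0.7576 : 0.2424
Convolve the two distributions (both contribute in 2-u steps):
  M: 0.268324×0.7576 = 0.203282
  M+2: 0.268324×0.2424 + 0.499352×0.7576 = 0.443351
  M+4: 0.499352×0.2424 + 0.232324×0.7576 = 0.297052
  M+6: 0.232324×0.2424 = 0.056315
Scale to base peak (0.443351) = 100: 45.9 : 100.0 : 67.0 : 12.7

45.9 : 100.0 : 67.0 : 12.7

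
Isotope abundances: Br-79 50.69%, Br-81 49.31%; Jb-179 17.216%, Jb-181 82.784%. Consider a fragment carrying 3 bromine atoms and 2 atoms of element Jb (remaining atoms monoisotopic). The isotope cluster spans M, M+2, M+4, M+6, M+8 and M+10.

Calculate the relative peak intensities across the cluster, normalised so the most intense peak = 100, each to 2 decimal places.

Bromine pattern (n=3): 0.13024674 : 0.3801026 : 0.36975457 : 0.11989609
Element Jb pattern (n=2): 0.02963907 : 0.28504187 : 0.68531907
Convolve the two distributions (both contribute in 2-u steps):
  M: 0.13024674×0.02963907 = 0.003860
  M+2: 0.13024674×0.28504187 + 0.3801026×0.02963907 = 0.048392
  M+4: 0.13024674×0.68531907 + 0.3801026×0.28504187 + 0.36975457×0.02963907 = 0.208565
  M+6: 0.3801026×0.68531907 + 0.36975457×0.28504187 + 0.11989609×0.02963907 = 0.369441
  M+8: 0.36975457×0.68531907 + 0.11989609×0.28504187 = 0.287575
  M+10: 0.11989609×0.68531907 = 0.082167
Scale to base peak (0.369441) = 100: 1.04 : 13.10 : 56.45 : 100.00 : 77.84 : 22.24

1.04 : 13.10 : 56.45 : 100.00 : 77.84 : 22.24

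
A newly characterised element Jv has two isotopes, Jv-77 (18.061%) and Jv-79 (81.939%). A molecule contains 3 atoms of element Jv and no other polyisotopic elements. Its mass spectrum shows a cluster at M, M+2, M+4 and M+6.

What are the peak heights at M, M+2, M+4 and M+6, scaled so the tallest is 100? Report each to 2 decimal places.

1.07 : 14.58 : 66.13 : 100.00

Each Jv atom is independently Jv-77 (p = 0.18061) or Jv-79 (q = 0.81939); the cluster is the binomial expansion (p + q)^3.
P(M) = 0.18061^3 = 0.005891
P(M+2) = 3 × 0.18061^2 × 0.81939^1 = 0.080185
P(M+4) = 3 × 0.18061^1 × 0.81939^2 = 0.363785
P(M+6) = 0.81939^3 = 0.550138
The M+6 peak is largest (0.550138); scaling to 100 gives 1.07 : 14.58 : 66.13 : 100.00.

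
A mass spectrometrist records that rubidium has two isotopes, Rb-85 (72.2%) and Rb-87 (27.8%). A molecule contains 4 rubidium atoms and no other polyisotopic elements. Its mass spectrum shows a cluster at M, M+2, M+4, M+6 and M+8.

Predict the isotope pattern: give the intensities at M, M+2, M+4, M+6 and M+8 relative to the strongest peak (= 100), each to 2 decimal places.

64.93 : 100.00 : 57.76 : 14.83 : 1.43

Each Rb atom is independently Rb-85 (p = 0.722) or Rb-87 (q = 0.278); the cluster is the binomial expansion (p + q)^4.
P(M) = 0.722^4 = 0.271737
P(M+2) = 4 × 0.722^3 × 0.278^1 = 0.418520
P(M+4) = 6 × 0.722^2 × 0.278^2 = 0.241721
P(M+6) = 4 × 0.722^1 × 0.278^3 = 0.062049
P(M+8) = 0.278^4 = 0.005973
The M+2 peak is largest (0.418520); scaling to 100 gives 64.93 : 100.00 : 57.76 : 14.83 : 1.43.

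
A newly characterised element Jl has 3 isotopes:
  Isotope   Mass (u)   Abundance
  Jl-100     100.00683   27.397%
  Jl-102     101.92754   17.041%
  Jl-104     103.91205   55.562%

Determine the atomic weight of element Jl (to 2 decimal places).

102.50 u

Average mass = Σ (abundance × isotope mass) = 0.27397 × 100.00683 + 0.17041 × 101.92754 + 0.55562 × 103.91205
= 27.398871 + 17.369472 + 57.735613 = 102.503956 u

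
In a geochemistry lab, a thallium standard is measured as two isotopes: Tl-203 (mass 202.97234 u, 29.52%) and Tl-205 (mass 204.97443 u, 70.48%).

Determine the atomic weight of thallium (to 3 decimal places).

Ar = Σ fᵢ·mᵢ = 0.2952 × 202.97234 + 0.7048 × 204.97443
= 59.917435 + 144.465978 = 204.383413 u

204.383 u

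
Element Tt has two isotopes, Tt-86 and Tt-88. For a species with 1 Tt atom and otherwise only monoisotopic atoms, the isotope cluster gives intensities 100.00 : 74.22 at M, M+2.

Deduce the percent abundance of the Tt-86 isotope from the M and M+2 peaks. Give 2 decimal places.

57.40%

If p is the fraction of Tt that is Tt-86, then I(M+2)/I(M) = [C(1,1)·p^0·(1−p)] / p^1 = 1·(1−p)/p = 74.22/100.00 = 0.7422
(1−p)/p = 0.7422/1 = 0.7422  ⇒  p = 1/(1 + 0.7422) = 0.5740
Tt-86: 57.40%, Tt-88: 42.60%.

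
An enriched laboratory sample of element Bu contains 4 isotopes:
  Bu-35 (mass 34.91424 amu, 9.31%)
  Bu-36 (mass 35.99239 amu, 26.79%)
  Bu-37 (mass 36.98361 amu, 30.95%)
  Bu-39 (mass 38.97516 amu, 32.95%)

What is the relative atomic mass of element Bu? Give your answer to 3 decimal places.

The abundance-weighted mean is 0.0931 × 34.91424 + 0.2679 × 35.99239 + 0.3095 × 36.98361 + 0.3295 × 38.97516
= 3.250516 + 9.642361 + 11.446427 + 12.842315 = 37.181619 amu

37.182 amu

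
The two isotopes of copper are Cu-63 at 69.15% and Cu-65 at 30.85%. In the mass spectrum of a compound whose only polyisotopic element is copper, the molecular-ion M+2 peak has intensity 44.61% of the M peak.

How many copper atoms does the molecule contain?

1

The M+2/M ratio from n Cu atoms is n · q/p = n · 0.3085/0.6915.
n = 0.4461 × 0.6915/0.3085 = 1.00 ≈ 1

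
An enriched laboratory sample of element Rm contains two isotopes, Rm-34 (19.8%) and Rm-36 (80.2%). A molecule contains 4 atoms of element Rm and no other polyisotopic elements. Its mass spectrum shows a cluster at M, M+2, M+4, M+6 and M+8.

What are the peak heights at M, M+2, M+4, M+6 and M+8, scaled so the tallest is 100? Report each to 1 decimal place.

0.4 : 6.0 : 36.6 : 98.8 : 100.0

Each Rm atom is independently Rm-34 (p = 0.198) or Rm-36 (q = 0.802); the cluster is the binomial expansion (p + q)^4.
P(M) = 0.198^4 = 0.001537
P(M+2) = 4 × 0.198^3 × 0.802^1 = 0.024902
P(M+4) = 6 × 0.198^2 × 0.802^2 = 0.151297
P(M+6) = 4 × 0.198^1 × 0.802^3 = 0.408553
P(M+8) = 0.802^4 = 0.413711
The M+8 peak is largest (0.413711); scaling to 100 gives 0.4 : 6.0 : 36.6 : 98.8 : 100.0.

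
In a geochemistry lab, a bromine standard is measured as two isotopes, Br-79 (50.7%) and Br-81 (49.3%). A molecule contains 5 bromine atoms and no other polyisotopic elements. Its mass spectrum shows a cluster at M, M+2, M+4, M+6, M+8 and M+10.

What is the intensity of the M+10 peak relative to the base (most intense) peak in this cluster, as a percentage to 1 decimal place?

9.2%

Term probabilities: M 0.0335, M+2 0.1629, M+4 0.3168, M+6 0.3080, M+8 0.1497, M+10 0.0291. Base peak = M+4.
P(M+4) = C(5,2) × 0.507^3 × 0.493^2 = 10 × 0.13032384 × 0.243049 = 0.316751 (base)
P(M+10) = C(5,5) × 0.507^0 × 0.493^5 = 1 × 1.0000 × 0.0291229 = 0.029123
Relative intensity = 0.029123 / 0.316751 × 100 = 9.2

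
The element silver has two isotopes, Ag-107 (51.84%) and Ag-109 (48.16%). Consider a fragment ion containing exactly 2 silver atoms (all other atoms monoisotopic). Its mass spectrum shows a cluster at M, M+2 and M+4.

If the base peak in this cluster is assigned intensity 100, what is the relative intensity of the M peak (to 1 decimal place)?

Binomial terms of (0.5184 + 0.4816)^2: M 0.2687, M+2 0.4993, M+4 0.2319 → M+2 is the base peak.
P(M+2) = C(2,1) × 0.5184^1 × 0.4816^1 = 2 × 0.5184 × 0.4816 = 0.499323 (base)
P(M) = C(2,0) × 0.5184^2 × 0.4816^0 = 1 × 0.26873856 × 1.0000 = 0.268739
Relative intensity = 0.268739 / 0.499323 × 100 = 53.8

53.8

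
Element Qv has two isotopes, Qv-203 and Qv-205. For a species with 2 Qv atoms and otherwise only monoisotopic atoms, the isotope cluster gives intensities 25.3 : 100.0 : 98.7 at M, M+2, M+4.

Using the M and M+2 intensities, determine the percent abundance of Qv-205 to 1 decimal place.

If p is the fraction of Qv that is Qv-203, then I(M+2)/I(M) = [C(2,1)·p^1·(1−p)] / p^2 = 2·(1−p)/p = 100.0/25.3 = 3.9526
(1−p)/p = 3.9526/2 = 1.9763  ⇒  p = 1/(1 + 1.9763) = 0.3360
Qv-203: 33.6%, Qv-205: 66.4%.

66.4%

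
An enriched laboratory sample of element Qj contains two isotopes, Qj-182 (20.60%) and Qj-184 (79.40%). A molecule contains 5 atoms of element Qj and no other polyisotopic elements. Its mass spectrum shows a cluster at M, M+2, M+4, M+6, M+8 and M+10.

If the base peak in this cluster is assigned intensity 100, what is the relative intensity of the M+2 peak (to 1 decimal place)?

(0.2060 + 0.7940)^5 gives M 0.0004, M+2 0.0071, M+4 0.0551, M+6 0.2124, M+8 0.4094, M+10 0.3156; the largest is M+8.
P(M+8) = C(5,4) × 0.2060^1 × 0.7940^4 = 5 × 0.2060 × 0.39744955 = 0.409373 (base)
P(M+2) = C(5,1) × 0.2060^4 × 0.7940^1 = 5 × 0.00180081 × 0.7940 = 0.007149
Relative intensity = 0.007149 / 0.409373 × 100 = 1.7

1.7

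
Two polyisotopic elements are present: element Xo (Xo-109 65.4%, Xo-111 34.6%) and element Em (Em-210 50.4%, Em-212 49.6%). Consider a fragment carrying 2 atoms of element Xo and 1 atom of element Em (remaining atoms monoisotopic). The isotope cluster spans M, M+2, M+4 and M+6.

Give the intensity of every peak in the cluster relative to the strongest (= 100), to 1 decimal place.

Element Xo pattern (n=2): 0.427716 : 0.452568 : 0.119716
Element Em pattern (n=1): 0.5040 : 0.4960
Convolve the two distributions (both contribute in 2-u steps):
  M: 0.427716×0.5040 = 0.215569
  M+2: 0.427716×0.4960 + 0.452568×0.5040 = 0.440241
  M+4: 0.452568×0.4960 + 0.119716×0.5040 = 0.284811
  M+6: 0.119716×0.4960 = 0.059379
Scale to base peak (0.440241) = 100: 49.0 : 100.0 : 64.7 : 13.5

49.0 : 100.0 : 64.7 : 13.5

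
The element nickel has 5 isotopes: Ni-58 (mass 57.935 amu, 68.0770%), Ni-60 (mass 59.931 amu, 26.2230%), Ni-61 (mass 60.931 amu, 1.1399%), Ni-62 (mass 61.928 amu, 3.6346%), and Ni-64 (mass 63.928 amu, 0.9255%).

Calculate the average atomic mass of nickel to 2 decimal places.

58.69 amu

The abundance-weighted mean is 0.680770 × 57.935 + 0.262230 × 59.931 + 0.011399 × 60.931 + 0.036346 × 61.928 + 0.009255 × 63.928
= 39.4404 + 15.7157 + 0.6946 + 2.2508 + 0.5917 = 58.6932 amu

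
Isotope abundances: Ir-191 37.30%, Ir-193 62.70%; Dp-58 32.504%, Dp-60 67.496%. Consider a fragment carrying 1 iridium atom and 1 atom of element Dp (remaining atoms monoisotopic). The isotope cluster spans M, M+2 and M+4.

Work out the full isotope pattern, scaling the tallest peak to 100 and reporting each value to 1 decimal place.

Iridium pattern (n=1): 0.3730 : 0.6270
Element Dp pattern (n=1): 0.32504 : 0.67496
Convolve the two distributions (both contribute in 2-u steps):
  M: 0.3730×0.32504 = 0.121240
  M+2: 0.3730×0.67496 + 0.6270×0.32504 = 0.455560
  M+4: 0.6270×0.67496 = 0.423200
Scale to base peak (0.455560) = 100: 26.6 : 100.0 : 92.9

26.6 : 100.0 : 92.9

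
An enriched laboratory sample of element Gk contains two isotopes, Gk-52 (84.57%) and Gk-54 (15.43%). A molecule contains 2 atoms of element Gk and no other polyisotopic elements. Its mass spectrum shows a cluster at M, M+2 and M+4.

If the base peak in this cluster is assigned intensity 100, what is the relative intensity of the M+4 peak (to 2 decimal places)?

3.33

Binomial terms of (0.8457 + 0.1543)^2: M 0.7152, M+2 0.2610, M+4 0.0238 → M is the base peak.
P(M) = C(2,0) × 0.8457^2 × 0.1543^0 = 1 × 0.71520849 × 1.0000 = 0.715208 (base)
P(M+4) = C(2,2) × 0.8457^0 × 0.1543^2 = 1 × 1.0000 × 0.02380849 = 0.023808
Relative intensity = 0.023808 / 0.715208 × 100 = 3.33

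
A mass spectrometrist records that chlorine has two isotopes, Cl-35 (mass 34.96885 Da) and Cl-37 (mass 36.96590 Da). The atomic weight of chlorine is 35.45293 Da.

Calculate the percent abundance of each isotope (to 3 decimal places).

Cl-35: 75.760%, Cl-37: 24.240%

Let x be the fractional abundance of Cl-35; then Cl-37 has abundance 1 − x.
34.96885·x + 36.96590·(1 − x) = 35.45293
(34.96885 − 36.96590)·x = 35.45293 − 36.96590
x = -1.51297 / -1.99705 = 0.75760 → 75.760% Cl-35, 24.240% Cl-37.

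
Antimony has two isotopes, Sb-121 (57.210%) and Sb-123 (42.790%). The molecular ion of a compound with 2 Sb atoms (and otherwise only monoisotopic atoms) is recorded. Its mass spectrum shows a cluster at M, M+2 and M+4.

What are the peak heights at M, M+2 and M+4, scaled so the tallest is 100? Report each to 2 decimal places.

The 2 Sb atoms are independent, so intensities follow the terms of (0.57210 + 0.42790)^2.
P(M) = 0.57210^2 = 0.327298
P(M+2) = 2 × 0.57210^1 × 0.42790^1 = 0.489603
P(M+4) = 0.42790^2 = 0.183098
The M+2 peak is largest (0.489603); scaling to 100 gives 66.85 : 100.00 : 37.40.

66.85 : 100.00 : 37.40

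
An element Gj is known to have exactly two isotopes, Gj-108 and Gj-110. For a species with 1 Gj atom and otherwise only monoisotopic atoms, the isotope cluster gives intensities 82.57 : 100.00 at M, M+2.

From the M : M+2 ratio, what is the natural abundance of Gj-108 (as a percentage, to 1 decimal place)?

45.2%

If p is the fraction of Gj that is Gj-108, then I(M+2)/I(M) = [C(1,1)·p^0·(1−p)] / p^1 = 1·(1−p)/p = 100.00/82.57 = 1.2111
(1−p)/p = 1.2111/1 = 1.2111  ⇒  p = 1/(1 + 1.2111) = 0.4523
Gj-108: 45.2%, Gj-110: 54.8%.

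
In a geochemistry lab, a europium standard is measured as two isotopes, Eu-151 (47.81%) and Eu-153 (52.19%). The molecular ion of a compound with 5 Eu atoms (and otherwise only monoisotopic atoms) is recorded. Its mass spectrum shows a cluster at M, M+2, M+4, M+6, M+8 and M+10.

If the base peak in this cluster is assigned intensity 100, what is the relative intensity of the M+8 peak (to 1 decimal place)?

(0.4781 + 0.5219)^5 gives M 0.0250, M+2 0.1363, M+4 0.2977, M+6 0.3249, M+8 0.1774, M+10 0.0387; the largest is M+6.
P(M+6) = C(5,3) × 0.4781^2 × 0.5219^3 = 10 × 0.22857961 × 0.14215492 = 0.324937 (base)
P(M+8) = C(5,4) × 0.4781^1 × 0.5219^4 = 5 × 0.4781 × 0.07419065 = 0.177353
Relative intensity = 0.177353 / 0.324937 × 100 = 54.6

54.6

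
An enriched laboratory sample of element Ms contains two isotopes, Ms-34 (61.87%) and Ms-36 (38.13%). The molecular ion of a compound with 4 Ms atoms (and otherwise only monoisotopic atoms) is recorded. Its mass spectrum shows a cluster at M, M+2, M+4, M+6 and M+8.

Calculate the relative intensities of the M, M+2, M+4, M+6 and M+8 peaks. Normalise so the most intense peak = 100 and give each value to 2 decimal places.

The 4 Ms atoms are independent, so intensities follow the terms of (0.6187 + 0.3813)^4.
P(M) = 0.6187^4 = 0.146528
P(M+2) = 4 × 0.6187^3 × 0.3813^1 = 0.361216
P(M+4) = 6 × 0.6187^2 × 0.3813^2 = 0.333922
P(M+6) = 4 × 0.6187^1 × 0.3813^3 = 0.137196
P(M+8) = 0.3813^4 = 0.021138
The M+2 peak is largest (0.361216); scaling to 100 gives 40.57 : 100.00 : 92.44 : 37.98 : 5.85.

40.57 : 100.00 : 92.44 : 37.98 : 5.85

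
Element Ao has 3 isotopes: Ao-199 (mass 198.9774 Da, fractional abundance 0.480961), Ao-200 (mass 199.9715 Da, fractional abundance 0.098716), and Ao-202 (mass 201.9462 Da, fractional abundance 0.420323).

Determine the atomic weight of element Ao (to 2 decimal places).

The abundance-weighted mean is 0.480961 × 198.9774 + 0.098716 × 199.9715 + 0.420323 × 201.9462
= 95.70037 + 19.74039 + 84.88263 = 200.32339 Da

200.32 Da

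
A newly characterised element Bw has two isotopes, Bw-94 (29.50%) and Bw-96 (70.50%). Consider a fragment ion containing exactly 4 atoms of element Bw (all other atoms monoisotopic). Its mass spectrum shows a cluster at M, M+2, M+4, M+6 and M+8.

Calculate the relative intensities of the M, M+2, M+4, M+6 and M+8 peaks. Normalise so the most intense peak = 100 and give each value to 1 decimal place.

1.8 : 17.5 : 62.8 : 100.0 : 59.7

The 4 Bw atoms are independent, so intensities follow the terms of (0.2950 + 0.7050)^4.
P(M) = 0.2950^4 = 0.007573
P(M+2) = 4 × 0.2950^3 × 0.7050^1 = 0.072396
P(M+4) = 6 × 0.2950^2 × 0.7050^2 = 0.259522
P(M+6) = 4 × 0.2950^1 × 0.7050^3 = 0.413475
P(M+8) = 0.7050^4 = 0.247034
The M+6 peak is largest (0.413475); scaling to 100 gives 1.8 : 17.5 : 62.8 : 100.0 : 59.7.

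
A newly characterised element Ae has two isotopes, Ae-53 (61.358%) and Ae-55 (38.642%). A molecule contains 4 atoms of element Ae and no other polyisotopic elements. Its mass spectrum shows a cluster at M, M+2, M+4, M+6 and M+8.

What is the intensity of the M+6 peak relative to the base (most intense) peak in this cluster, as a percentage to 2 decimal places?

39.66%

Binomial terms of (0.61358 + 0.38642)^4: M 0.1417, M+2 0.3571, M+4 0.3373, M+6 0.1416, M+8 0.0223 → M+2 is the base peak.
P(M+2) = C(4,1) × 0.61358^3 × 0.38642^1 = 4 × 0.23100085 × 0.38642 = 0.357053 (base)
P(M+6) = C(4,3) × 0.61358^1 × 0.38642^3 = 4 × 0.61358 × 0.0577004 = 0.141615
Relative intensity = 0.141615 / 0.357053 × 100 = 39.66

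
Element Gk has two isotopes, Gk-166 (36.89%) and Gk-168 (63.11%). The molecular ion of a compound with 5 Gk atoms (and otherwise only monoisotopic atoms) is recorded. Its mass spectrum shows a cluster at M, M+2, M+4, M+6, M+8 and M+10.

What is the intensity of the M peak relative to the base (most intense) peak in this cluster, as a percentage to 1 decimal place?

(0.3689 + 0.6311)^5 gives M 0.0068, M+2 0.0584, M+4 0.2000, M+6 0.3421, M+8 0.2926, M+10 0.1001; the largest is M+6.
P(M+6) = C(5,3) × 0.3689^2 × 0.6311^3 = 10 × 0.13608721 × 0.25135906 = 0.342068 (base)
P(M) = C(5,0) × 0.3689^5 × 0.6311^0 = 1 × 0.00683193 × 1.0000 = 0.006832
Relative intensity = 0.006832 / 0.342068 × 100 = 2.0

2.0%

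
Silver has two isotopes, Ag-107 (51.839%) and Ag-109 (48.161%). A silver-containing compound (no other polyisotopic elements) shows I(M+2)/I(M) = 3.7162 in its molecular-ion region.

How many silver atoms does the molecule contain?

4

The M+2/M ratio from n Ag atoms is n · q/p = n · 0.48161/0.51839.
n = 3.7162 × 0.51839/0.48161 = 4.00 ≈ 4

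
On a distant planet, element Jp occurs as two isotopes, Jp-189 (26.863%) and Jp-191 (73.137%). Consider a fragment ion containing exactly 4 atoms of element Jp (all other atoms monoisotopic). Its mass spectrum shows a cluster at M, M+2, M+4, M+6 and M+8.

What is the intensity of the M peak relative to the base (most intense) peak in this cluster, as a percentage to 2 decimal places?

Binomial terms of (0.26863 + 0.73137)^4: M 0.0052, M+2 0.0567, M+4 0.2316, M+6 0.4204, M+8 0.2861 → M+6 is the base peak.
P(M+6) = C(4,3) × 0.26863^1 × 0.73137^3 = 4 × 0.26863 × 0.39121133 = 0.420364 (base)
P(M) = C(4,0) × 0.26863^4 × 0.73137^0 = 1 × 0.00520737 × 1.0000 = 0.005207
Relative intensity = 0.005207 / 0.420364 × 100 = 1.24

1.24%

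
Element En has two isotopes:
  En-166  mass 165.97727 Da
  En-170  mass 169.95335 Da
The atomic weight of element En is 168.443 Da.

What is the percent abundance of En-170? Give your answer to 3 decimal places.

62.014%

With x = fraction of En-166 (so En-170 is 1 − x):
165.97727·x + 169.95335·(1 − x) = 168.443
(165.97727 − 169.95335)·x = 168.443 − 169.95335
x = -1.51035 / -3.97608 = 0.37986 → 37.986% En-166, 62.014% En-170.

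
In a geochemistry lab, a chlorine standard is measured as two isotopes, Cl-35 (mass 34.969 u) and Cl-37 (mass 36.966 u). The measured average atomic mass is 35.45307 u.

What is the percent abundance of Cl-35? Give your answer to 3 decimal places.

Writing the weighted mean with unknown fraction x of Cl-35:
34.969·x + 36.966·(1 − x) = 35.45307
(34.969 − 36.966)·x = 35.45307 − 36.966
x = -1.51293 / -1.997 = 0.75760 → 75.760% Cl-35, 24.240% Cl-37.

75.760%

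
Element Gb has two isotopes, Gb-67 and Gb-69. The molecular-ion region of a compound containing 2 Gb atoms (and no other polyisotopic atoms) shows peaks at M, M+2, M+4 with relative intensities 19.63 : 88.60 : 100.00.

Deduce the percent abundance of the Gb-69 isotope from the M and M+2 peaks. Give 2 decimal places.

If p is the fraction of Gb that is Gb-67, then I(M+2)/I(M) = [C(2,1)·p^1·(1−p)] / p^2 = 2·(1−p)/p = 88.60/19.63 = 4.5135
(1−p)/p = 4.5135/2 = 2.2567  ⇒  p = 1/(1 + 2.2567) = 0.3071
Gb-67: 30.71%, Gb-69: 69.29%.

69.29%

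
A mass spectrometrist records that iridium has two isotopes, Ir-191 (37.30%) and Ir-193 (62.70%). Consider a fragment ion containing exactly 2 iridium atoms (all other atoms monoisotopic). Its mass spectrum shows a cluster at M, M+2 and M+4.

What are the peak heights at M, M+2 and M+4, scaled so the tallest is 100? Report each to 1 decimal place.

Each Ir atom is independently Ir-191 (p = 0.3730) or Ir-193 (q = 0.6270); the cluster is the binomial expansion (p + q)^2.
P(M) = 0.3730^2 = 0.139129
P(M+2) = 2 × 0.3730^1 × 0.6270^1 = 0.467742
P(M+4) = 0.6270^2 = 0.393129
The M+2 peak is largest (0.467742); scaling to 100 gives 29.7 : 100.0 : 84.0.

29.7 : 100.0 : 84.0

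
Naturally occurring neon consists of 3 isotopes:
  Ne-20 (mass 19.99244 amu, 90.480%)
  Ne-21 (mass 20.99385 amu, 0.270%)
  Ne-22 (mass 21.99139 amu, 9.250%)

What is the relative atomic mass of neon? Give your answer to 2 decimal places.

20.18 amu

The abundance-weighted mean is 0.90480 × 19.99244 + 0.00270 × 20.99385 + 0.09250 × 21.99139
= 18.089160 + 0.056683 + 2.034204 = 20.180047 amu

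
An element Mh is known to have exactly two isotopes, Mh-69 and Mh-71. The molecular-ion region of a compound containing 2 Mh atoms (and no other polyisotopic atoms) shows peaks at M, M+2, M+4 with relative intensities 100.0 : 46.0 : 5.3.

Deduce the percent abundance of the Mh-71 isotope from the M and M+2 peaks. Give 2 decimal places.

Let p = fractional abundance of Mh-69. I(M+2)/I(M) = [C(2,1)·p^1·(1−p)] / p^2 = 2·(1−p)/p = 46.0/100.0 = 0.4600
(1−p)/p = 0.4600/2 = 0.2300  ⇒  p = 1/(1 + 0.2300) = 0.8130
Mh-69: 81.30%, Mh-71: 18.70%.

18.70%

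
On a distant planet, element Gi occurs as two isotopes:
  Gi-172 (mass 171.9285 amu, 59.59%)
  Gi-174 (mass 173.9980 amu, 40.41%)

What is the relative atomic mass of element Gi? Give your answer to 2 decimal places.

Ar = Σ fᵢ·mᵢ = 0.5959 × 171.9285 + 0.4041 × 173.9980
= 102.45219 + 70.31259 = 172.76478 amu

172.76 amu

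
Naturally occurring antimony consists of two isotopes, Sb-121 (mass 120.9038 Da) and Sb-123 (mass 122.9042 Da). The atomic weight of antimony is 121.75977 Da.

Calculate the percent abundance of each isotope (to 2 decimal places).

Sb-121: 57.21%, Sb-123: 42.79%

With x = fraction of Sb-121 (so Sb-123 is 1 − x):
120.9038·x + 122.9042·(1 − x) = 121.75977
(120.9038 − 122.9042)·x = 121.75977 − 122.9042
x = -1.14443 / -2.0004 = 0.57210 → 57.21% Sb-121, 42.79% Sb-123.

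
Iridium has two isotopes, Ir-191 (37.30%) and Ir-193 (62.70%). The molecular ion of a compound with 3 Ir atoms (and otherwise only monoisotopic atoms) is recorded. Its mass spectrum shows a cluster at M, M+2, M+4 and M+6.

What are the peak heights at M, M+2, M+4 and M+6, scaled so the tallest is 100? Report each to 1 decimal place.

11.8 : 59.5 : 100.0 : 56.0

Expanding (0.3730 + 0.6270)^3:
P(M) = 0.3730^3 = 0.051895
P(M+2) = 3 × 0.3730^2 × 0.6270^1 = 0.261702
P(M+4) = 3 × 0.3730^1 × 0.6270^2 = 0.439911
P(M+6) = 0.6270^3 = 0.246492
The M+4 peak is largest (0.439911); scaling to 100 gives 11.8 : 59.5 : 100.0 : 56.0.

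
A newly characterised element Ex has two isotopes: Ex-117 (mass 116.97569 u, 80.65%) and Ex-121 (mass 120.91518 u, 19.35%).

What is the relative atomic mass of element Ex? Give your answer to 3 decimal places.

117.738 u

Average mass = Σ (abundance × isotope mass) = 0.8065 × 116.97569 + 0.1935 × 120.91518
= 94.340894 + 23.397087 = 117.737981 u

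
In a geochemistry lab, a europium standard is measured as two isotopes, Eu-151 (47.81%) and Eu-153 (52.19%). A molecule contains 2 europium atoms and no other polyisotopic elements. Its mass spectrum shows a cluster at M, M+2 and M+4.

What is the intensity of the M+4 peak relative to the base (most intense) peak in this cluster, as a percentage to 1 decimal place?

54.6%

(0.4781 + 0.5219)^2 gives M 0.2286, M+2 0.4990, M+4 0.2724; the largest is M+2.
P(M+2) = C(2,1) × 0.4781^1 × 0.5219^1 = 2 × 0.4781 × 0.5219 = 0.499041 (base)
P(M+4) = C(2,2) × 0.4781^0 × 0.5219^2 = 1 × 1.0000 × 0.27237961 = 0.272380
Relative intensity = 0.272380 / 0.499041 × 100 = 54.6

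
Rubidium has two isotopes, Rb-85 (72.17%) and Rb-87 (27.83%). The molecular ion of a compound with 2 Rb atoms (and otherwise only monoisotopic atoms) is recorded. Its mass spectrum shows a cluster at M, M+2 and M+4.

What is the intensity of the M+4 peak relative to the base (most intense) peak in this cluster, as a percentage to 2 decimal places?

14.87%

(0.7217 + 0.2783)^2 gives M 0.5209, M+2 0.4017, M+4 0.0775; the largest is M.
P(M) = C(2,0) × 0.7217^2 × 0.2783^0 = 1 × 0.52085089 × 1.0000 = 0.520851 (base)
P(M+4) = C(2,2) × 0.7217^0 × 0.2783^2 = 1 × 1.0000 × 0.07745089 = 0.077451
Relative intensity = 0.077451 / 0.520851 × 100 = 14.87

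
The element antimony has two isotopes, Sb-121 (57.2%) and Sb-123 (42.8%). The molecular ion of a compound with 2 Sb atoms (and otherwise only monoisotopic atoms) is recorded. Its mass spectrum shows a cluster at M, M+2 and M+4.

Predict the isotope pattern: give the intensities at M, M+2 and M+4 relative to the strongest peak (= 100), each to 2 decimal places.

Expanding (0.572 + 0.428)^2:
P(M) = 0.572^2 = 0.327184
P(M+2) = 2 × 0.572^1 × 0.428^1 = 0.489632
P(M+4) = 0.428^2 = 0.183184
The M+2 peak is largest (0.489632); scaling to 100 gives 66.82 : 100.00 : 37.41.

66.82 : 100.00 : 37.41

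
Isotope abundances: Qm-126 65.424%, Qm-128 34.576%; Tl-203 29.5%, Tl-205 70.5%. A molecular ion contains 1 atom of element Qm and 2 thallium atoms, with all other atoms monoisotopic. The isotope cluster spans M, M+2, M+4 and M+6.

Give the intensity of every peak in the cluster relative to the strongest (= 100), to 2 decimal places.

Element Qm pattern (n=1): 0.65424 : 0.34576
Thallium pattern (n=2): 0.087025 : 0.41595 : 0.497025
Convolve the two distributions (both contribute in 2-u steps):
  M: 0.65424×0.087025 = 0.056935
  M+2: 0.65424×0.41595 + 0.34576×0.087025 = 0.302221
  M+4: 0.65424×0.497025 + 0.34576×0.41595 = 0.468993
  M+6: 0.34576×0.497025 = 0.171851
Scale to base peak (0.468993) = 100: 12.14 : 64.44 : 100.00 : 36.64

12.14 : 64.44 : 100.00 : 36.64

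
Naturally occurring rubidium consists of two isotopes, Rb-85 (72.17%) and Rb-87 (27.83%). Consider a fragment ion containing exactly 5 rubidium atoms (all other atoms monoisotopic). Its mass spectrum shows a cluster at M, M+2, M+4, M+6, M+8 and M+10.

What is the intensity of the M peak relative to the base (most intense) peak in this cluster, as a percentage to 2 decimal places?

(0.7217 + 0.2783)^5 gives M 0.1958, M+2 0.3775, M+4 0.2911, M+6 0.1123, M+8 0.0216, M+10 0.0017; the largest is M+2.
P(M+2) = C(5,1) × 0.7217^4 × 0.2783^1 = 5 × 0.27128565 × 0.2783 = 0.377494 (base)
P(M) = C(5,0) × 0.7217^5 × 0.2783^0 = 1 × 0.19578685 × 1.0000 = 0.195787
Relative intensity = 0.195787 / 0.377494 × 100 = 51.86

51.86%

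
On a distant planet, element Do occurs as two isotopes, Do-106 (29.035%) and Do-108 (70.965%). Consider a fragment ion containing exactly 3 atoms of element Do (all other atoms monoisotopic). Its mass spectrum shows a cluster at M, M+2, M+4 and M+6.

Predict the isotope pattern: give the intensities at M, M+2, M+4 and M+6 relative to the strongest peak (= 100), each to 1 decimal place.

The 3 Do atoms are independent, so intensities follow the terms of (0.29035 + 0.70965)^3.
P(M) = 0.29035^3 = 0.024477
P(M+2) = 3 × 0.29035^2 × 0.70965^1 = 0.179477
P(M+4) = 3 × 0.29035^1 × 0.70965^2 = 0.438663
P(M+6) = 0.70965^3 = 0.357382
The M+4 peak is largest (0.438663); scaling to 100 gives 5.6 : 40.9 : 100.0 : 81.5.

5.6 : 40.9 : 100.0 : 81.5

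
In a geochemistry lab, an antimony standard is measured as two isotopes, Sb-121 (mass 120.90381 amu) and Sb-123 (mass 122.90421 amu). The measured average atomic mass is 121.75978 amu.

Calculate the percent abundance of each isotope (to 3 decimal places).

Sb-121: 57.210%, Sb-123: 42.790%

Let x be the fractional abundance of Sb-121; then Sb-123 has abundance 1 − x.
120.90381·x + 122.90421·(1 − x) = 121.75978
(120.90381 − 122.90421)·x = 121.75978 − 122.90421
x = -1.14443 / -2.00040 = 0.57210 → 57.210% Sb-121, 42.790% Sb-123.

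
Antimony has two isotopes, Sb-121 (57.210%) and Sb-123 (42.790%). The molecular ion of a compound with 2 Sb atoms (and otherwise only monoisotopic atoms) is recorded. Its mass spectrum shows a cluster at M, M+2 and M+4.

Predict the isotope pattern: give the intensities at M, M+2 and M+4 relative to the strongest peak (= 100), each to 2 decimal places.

66.85 : 100.00 : 37.40

Each Sb atom is independently Sb-121 (p = 0.57210) or Sb-123 (q = 0.42790); the cluster is the binomial expansion (p + q)^2.
P(M) = 0.57210^2 = 0.327298
P(M+2) = 2 × 0.57210^1 × 0.42790^1 = 0.489603
P(M+4) = 0.42790^2 = 0.183098
The M+2 peak is largest (0.489603); scaling to 100 gives 66.85 : 100.00 : 37.40.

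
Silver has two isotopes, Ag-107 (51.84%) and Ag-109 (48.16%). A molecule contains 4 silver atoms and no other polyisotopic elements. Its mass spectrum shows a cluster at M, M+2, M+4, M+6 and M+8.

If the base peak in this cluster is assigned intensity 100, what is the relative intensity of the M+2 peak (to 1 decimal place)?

Binomial terms of (0.5184 + 0.4816)^4: M 0.0722, M+2 0.2684, M+4 0.3740, M+6 0.2316, M+8 0.0538 → M+4 is the base peak.
P(M+4) = C(4,2) × 0.5184^2 × 0.4816^2 = 6 × 0.26873856 × 0.23193856 = 0.373985 (base)
P(M+2) = C(4,1) × 0.5184^3 × 0.4816^1 = 4 × 0.13931407 × 0.4816 = 0.268375
Relative intensity = 0.268375 / 0.373985 × 100 = 71.8

71.8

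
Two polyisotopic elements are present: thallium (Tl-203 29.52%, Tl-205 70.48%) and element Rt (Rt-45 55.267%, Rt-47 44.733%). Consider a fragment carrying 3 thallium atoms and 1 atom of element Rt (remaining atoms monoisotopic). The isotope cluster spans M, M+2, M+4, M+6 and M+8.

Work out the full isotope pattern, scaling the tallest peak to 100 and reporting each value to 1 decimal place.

Thallium pattern (n=3): 0.02572463 : 0.18425524 : 0.43991564 : 0.35010449
Element Rt pattern (n=1): 0.55267 : 0.44733
Convolve the two distributions (both contribute in 2-u steps):
  M: 0.02572463×0.55267 = 0.014217
  M+2: 0.02572463×0.44733 + 0.18425524×0.55267 = 0.113340
  M+4: 0.18425524×0.44733 + 0.43991564×0.55267 = 0.325551
  M+6: 0.43991564×0.44733 + 0.35010449×0.55267 = 0.390280
  M+8: 0.35010449×0.44733 = 0.156612
Scale to base peak (0.390280) = 100: 3.6 : 29.0 : 83.4 : 100.0 : 40.1

3.6 : 29.0 : 83.4 : 100.0 : 40.1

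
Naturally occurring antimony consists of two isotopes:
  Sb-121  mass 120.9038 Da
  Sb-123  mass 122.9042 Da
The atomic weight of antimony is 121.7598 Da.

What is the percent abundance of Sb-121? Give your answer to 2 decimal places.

Writing the weighted mean with unknown fraction x of Sb-121:
120.9038·x + 122.9042·(1 − x) = 121.7598
(120.9038 − 122.9042)·x = 121.7598 − 122.9042
x = -1.1444 / -2.0004 = 0.57209 → 57.21% Sb-121, 42.79% Sb-123.

57.21%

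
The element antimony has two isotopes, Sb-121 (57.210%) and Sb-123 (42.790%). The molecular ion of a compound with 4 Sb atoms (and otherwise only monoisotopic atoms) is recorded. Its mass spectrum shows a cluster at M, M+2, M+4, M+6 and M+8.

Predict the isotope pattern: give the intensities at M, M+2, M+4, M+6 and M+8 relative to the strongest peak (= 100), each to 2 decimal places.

Expanding (0.57210 + 0.42790)^4:
P(M) = 0.57210^4 = 0.107124
P(M+2) = 4 × 0.57210^3 × 0.42790^1 = 0.320493
P(M+4) = 6 × 0.57210^2 × 0.42790^2 = 0.359567
P(M+6) = 4 × 0.57210^1 × 0.42790^3 = 0.179291
P(M+8) = 0.42790^4 = 0.033525
The M+4 peak is largest (0.359567); scaling to 100 gives 29.79 : 89.13 : 100.00 : 49.86 : 9.32.

29.79 : 89.13 : 100.00 : 49.86 : 9.32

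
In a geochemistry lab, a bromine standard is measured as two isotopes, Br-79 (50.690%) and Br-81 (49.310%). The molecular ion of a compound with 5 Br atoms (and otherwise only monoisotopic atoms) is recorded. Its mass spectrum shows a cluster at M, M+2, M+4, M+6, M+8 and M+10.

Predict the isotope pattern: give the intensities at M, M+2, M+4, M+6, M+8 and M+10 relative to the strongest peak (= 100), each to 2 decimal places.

Expanding (0.50690 + 0.49310)^5:
P(M) = 0.50690^5 = 0.033467
P(M+2) = 5 × 0.50690^4 × 0.49310^1 = 0.162777
P(M+4) = 10 × 0.50690^3 × 0.49310^2 = 0.316692
P(M+6) = 10 × 0.50690^2 × 0.49310^3 = 0.308070
P(M+8) = 5 × 0.50690^1 × 0.49310^4 = 0.149842
P(M+10) = 0.49310^5 = 0.029152
The M+4 peak is largest (0.316692); scaling to 100 gives 10.57 : 51.40 : 100.00 : 97.28 : 47.31 : 9.21.

10.57 : 51.40 : 100.00 : 97.28 : 47.31 : 9.21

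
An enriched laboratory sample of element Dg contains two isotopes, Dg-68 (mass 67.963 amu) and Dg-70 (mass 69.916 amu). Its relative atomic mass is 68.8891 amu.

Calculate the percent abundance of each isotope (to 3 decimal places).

Writing the weighted mean with unknown fraction x of Dg-68:
67.963·x + 69.916·(1 − x) = 68.8891
(67.963 − 69.916)·x = 68.8891 − 69.916
x = -1.0269 / -1.953 = 0.52581 → 52.581% Dg-68, 47.419% Dg-70.

Dg-68: 52.581%, Dg-70: 47.419%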